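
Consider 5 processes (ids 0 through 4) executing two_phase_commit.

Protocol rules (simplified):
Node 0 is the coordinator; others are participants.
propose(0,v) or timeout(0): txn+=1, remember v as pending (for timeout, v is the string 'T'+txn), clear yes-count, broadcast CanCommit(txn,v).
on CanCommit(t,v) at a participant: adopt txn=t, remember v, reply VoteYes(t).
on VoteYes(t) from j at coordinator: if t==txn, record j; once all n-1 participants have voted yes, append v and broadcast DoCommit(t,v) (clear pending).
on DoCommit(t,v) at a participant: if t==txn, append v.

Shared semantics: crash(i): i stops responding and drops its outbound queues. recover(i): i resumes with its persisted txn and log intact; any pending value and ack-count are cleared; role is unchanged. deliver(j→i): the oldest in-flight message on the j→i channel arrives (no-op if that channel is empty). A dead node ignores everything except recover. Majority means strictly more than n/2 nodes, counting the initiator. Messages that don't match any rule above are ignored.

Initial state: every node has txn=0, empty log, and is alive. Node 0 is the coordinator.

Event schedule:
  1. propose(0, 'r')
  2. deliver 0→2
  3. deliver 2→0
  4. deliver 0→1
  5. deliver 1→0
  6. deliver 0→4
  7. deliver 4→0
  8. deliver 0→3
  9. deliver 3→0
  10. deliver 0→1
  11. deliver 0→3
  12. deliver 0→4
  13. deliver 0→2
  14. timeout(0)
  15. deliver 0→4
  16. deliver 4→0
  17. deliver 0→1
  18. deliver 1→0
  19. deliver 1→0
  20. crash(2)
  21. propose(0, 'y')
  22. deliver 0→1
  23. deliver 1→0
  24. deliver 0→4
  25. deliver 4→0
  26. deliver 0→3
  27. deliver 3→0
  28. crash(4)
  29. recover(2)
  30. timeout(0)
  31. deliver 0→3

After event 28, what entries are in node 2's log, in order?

[1] propose(0,'r') → N0(coor t1 [-])
[2] deliver 0→2 → N2(part t1 [-])
[3] deliver 2→0 → ∅
[4] deliver 0→1 → N1(part t1 [-])
[5] deliver 1→0 → ∅
[6] deliver 0→4 → N4(part t1 [-])
[7] deliver 4→0 → ∅
[8] deliver 0→3 → N3(part t1 [-])
[9] deliver 3→0 → N0(coor t1 [r])
[10] deliver 0→1 → N1(part t1 [r])
[11] deliver 0→3 → N3(part t1 [r])
[12] deliver 0→4 → N4(part t1 [r])
[13] deliver 0→2 → N2(part t1 [r])
[14] timeout(0) → N0(coor t2 [r])
[15] deliver 0→4 → N4(part t2 [r])
[16] deliver 4→0 → ∅
[17] deliver 0→1 → N1(part t2 [r])
[18] deliver 1→0 → ∅
[19] deliver 1→0 → ∅
[20] crash(2) → N2(✗part t1 [r])
[21] propose(0,'y') → N0(coor t3 [r])
[22] deliver 0→1 → N1(part t3 [r])
[23] deliver 1→0 → ∅
[24] deliver 0→4 → N4(part t3 [r])
[25] deliver 4→0 → ∅
[26] deliver 0→3 → N3(part t2 [r])
[27] deliver 3→0 → ∅
[28] crash(4) → N4(✗part t3 [r])

r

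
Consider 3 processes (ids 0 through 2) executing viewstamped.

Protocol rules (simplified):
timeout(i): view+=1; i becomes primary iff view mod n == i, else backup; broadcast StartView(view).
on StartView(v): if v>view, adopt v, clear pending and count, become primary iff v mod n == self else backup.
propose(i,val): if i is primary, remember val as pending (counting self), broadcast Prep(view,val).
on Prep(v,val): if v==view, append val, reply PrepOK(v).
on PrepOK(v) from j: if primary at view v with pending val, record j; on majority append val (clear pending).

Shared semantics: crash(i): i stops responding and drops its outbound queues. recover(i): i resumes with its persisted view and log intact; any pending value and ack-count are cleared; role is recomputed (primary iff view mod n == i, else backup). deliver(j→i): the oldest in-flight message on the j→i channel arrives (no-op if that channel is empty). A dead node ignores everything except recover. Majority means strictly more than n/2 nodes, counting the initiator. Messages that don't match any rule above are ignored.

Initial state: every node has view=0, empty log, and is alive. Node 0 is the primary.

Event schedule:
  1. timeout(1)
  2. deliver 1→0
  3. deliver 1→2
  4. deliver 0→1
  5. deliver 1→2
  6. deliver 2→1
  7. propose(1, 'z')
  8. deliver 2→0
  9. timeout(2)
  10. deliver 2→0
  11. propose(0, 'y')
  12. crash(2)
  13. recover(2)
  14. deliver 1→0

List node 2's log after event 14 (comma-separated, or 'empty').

empty

[1] timeout(1) → N1(prim v1 [-])
[2] deliver 1→0 → N0(back v1 [-])
[3] deliver 1→2 → N2(back v1 [-])
[4] deliver 0→1 → ∅
[5] deliver 1→2 → ∅
[6] deliver 2→1 → ∅
[7] propose(1,'z') → ∅
[8] deliver 2→0 → ∅
[9] timeout(2) → N2(prim v2 [-])
[10] deliver 2→0 → N0(back v2 [-])
[11] propose(0,'y') → ∅
[12] crash(2) → N2(✗prim v2 [-])
[13] recover(2) → N2(prim v2 [-])
[14] deliver 1→0 → ∅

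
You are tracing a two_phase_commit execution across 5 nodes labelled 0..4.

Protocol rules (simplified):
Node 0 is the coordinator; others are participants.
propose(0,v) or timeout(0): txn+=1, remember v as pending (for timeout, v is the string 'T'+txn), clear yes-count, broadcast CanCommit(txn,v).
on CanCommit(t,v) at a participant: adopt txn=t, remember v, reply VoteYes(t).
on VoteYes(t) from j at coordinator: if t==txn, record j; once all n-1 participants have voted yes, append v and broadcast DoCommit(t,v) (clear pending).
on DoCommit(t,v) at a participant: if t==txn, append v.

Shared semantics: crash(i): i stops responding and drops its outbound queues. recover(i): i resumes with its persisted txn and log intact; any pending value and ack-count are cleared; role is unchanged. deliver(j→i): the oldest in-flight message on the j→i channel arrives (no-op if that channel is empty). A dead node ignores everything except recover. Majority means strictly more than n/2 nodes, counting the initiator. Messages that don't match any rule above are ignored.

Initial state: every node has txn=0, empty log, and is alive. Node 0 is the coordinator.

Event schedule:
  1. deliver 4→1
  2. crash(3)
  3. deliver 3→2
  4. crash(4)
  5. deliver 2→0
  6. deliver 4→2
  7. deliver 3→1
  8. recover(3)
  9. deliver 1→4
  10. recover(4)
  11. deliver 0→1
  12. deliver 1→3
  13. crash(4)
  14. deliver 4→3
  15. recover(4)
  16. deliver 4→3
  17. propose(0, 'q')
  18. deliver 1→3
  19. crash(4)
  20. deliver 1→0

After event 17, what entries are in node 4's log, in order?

[1] deliver 4→1 → ∅
[2] crash(3) → N3(✗part t0 [-])
[3] deliver 3→2 → ∅
[4] crash(4) → N4(✗part t0 [-])
[5] deliver 2→0 → ∅
[6] deliver 4→2 → ∅
[7] deliver 3→1 → ∅
[8] recover(3) → N3(part t0 [-])
[9] deliver 1→4 → ∅
[10] recover(4) → N4(part t0 [-])
[11] deliver 0→1 → ∅
[12] deliver 1→3 → ∅
[13] crash(4) → N4(✗part t0 [-])
[14] deliver 4→3 → ∅
[15] recover(4) → N4(part t0 [-])
[16] deliver 4→3 → ∅
[17] propose(0,'q') → N0(coor t1 [-])

empty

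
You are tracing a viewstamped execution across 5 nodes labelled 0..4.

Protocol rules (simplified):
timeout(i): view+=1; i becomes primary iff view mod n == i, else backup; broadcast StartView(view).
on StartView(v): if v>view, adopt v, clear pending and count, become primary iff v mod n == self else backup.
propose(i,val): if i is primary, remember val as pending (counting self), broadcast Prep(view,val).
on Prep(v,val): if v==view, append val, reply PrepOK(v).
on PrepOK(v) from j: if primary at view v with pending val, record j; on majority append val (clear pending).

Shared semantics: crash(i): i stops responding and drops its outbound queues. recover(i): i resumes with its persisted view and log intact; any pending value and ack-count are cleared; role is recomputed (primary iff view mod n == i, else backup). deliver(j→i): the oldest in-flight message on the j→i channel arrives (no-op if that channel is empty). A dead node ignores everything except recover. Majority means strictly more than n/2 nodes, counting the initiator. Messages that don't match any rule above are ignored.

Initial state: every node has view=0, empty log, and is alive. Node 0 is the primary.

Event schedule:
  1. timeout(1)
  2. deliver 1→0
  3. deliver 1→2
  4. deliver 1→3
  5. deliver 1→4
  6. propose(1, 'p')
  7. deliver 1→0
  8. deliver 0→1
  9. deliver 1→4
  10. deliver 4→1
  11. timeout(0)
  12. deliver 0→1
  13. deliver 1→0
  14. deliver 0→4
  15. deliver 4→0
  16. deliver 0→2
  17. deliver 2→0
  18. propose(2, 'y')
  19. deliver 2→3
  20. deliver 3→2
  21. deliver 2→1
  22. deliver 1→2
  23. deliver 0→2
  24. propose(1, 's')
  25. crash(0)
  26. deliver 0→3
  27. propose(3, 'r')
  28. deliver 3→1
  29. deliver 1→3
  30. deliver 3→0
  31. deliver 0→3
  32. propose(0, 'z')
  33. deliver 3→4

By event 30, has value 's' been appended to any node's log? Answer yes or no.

no

e1 timeout(1): 1[prim,v=1,-]
e2 deliver 1→0: 0[back,v=1,-]
e3 deliver 1→2: 2[back,v=1,-]
e4 deliver 1→3: 3[back,v=1,-]
e5 deliver 1→4: 4[back,v=1,-]
e6 propose(1,'p'): ·
e7 deliver 1→0: 0[back,v=1,p]
e8 deliver 0→1: ·
e9 deliver 1→4: 4[back,v=1,p]
e10 deliver 4→1: 1[prim,v=1,p]
e11 timeout(0): 0[back,v=2,p]
e12 deliver 0→1: 1[back,v=2,p]
e13 deliver 1→0: ·
e14 deliver 0→4: 4[back,v=2,p]
e15 deliver 4→0: ·
e16 deliver 0→2: 2[prim,v=2,-]
e17 deliver 2→0: ·
e18 propose(2,'y'): ·
e19 deliver 2→3: ·
e20 deliver 3→2: ·
e21 deliver 2→1: 1[back,v=2,p,y]
e22 deliver 1→2: ·
e23 deliver 0→2: ·
e24 propose(1,'s'): ·
e25 crash(0): 0[✗back,v=2,p]
e26 deliver 0→3: ·
e27 propose(3,'r'): ·
e28 deliver 3→1: ·
e29 deliver 1→3: 3[back,v=1,p]
e30 deliver 3→0: ·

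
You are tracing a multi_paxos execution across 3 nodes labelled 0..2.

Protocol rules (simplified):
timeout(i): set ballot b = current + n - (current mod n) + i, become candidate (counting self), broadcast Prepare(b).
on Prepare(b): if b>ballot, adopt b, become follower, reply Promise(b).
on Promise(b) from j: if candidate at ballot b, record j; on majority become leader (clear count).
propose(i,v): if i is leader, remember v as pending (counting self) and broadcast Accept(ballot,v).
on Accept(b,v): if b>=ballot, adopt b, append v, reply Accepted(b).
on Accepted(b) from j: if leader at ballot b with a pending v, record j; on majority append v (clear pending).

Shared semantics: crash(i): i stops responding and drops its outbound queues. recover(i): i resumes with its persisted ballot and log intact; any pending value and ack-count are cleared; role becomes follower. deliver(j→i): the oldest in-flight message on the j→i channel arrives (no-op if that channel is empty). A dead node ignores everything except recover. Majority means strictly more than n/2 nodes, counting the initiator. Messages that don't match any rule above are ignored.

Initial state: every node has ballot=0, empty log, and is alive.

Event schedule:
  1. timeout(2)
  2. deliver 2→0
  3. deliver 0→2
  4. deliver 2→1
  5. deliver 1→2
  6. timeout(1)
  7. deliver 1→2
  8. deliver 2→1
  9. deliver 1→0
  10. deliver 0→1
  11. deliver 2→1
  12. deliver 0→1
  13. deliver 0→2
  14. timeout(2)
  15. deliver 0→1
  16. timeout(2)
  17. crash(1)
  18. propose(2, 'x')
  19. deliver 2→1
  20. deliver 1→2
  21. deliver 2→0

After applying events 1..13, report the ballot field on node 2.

1. timeout(2):  <2:cand b5 ->
2. deliver 2→0:  <0:foll b5 ->
3. deliver 0→2:  <2:lead b5 ->
4. deliver 2→1:  <1:foll b5 ->
5. deliver 1→2:  nop
6. timeout(1):  <1:cand b7 ->
7. deliver 1→2:  <2:foll b7 ->
8. deliver 2→1:  <1:lead b7 ->
9. deliver 1→0:  <0:foll b7 ->
10. deliver 0→1:  nop
11. deliver 2→1:  nop
12. deliver 0→1:  nop
13. deliver 0→2:  nop

7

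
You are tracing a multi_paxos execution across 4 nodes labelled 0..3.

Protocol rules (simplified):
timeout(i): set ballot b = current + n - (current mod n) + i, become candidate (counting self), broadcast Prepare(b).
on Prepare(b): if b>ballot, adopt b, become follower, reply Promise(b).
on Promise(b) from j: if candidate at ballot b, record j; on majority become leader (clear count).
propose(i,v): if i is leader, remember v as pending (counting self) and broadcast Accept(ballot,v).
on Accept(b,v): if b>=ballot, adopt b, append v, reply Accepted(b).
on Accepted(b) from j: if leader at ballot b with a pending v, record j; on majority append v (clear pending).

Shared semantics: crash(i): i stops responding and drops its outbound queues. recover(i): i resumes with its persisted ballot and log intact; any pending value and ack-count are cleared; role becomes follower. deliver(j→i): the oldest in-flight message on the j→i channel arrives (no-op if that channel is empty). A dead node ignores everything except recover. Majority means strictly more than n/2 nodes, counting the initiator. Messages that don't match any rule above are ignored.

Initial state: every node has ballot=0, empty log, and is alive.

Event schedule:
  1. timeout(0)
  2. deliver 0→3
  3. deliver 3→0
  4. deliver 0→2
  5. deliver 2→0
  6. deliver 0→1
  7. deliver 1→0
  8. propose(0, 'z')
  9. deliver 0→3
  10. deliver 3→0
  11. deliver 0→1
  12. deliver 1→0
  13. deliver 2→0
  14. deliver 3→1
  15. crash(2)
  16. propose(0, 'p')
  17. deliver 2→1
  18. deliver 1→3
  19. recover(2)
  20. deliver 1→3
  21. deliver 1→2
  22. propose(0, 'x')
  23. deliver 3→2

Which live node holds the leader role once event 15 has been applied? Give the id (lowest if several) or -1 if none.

e1 timeout(0): 0[cand,b=4,-]
e2 deliver 0→3: 3[foll,b=4,-]
e3 deliver 3→0: ·
e4 deliver 0→2: 2[foll,b=4,-]
e5 deliver 2→0: 0[lead,b=4,-]
e6 deliver 0→1: 1[foll,b=4,-]
e7 deliver 1→0: ·
e8 propose(0,'z'): ·
e9 deliver 0→3: 3[foll,b=4,z]
e10 deliver 3→0: ·
e11 deliver 0→1: 1[foll,b=4,z]
e12 deliver 1→0: 0[lead,b=4,z]
e13 deliver 2→0: ·
e14 deliver 3→1: ·
e15 crash(2): 2[✗foll,b=4,-]

0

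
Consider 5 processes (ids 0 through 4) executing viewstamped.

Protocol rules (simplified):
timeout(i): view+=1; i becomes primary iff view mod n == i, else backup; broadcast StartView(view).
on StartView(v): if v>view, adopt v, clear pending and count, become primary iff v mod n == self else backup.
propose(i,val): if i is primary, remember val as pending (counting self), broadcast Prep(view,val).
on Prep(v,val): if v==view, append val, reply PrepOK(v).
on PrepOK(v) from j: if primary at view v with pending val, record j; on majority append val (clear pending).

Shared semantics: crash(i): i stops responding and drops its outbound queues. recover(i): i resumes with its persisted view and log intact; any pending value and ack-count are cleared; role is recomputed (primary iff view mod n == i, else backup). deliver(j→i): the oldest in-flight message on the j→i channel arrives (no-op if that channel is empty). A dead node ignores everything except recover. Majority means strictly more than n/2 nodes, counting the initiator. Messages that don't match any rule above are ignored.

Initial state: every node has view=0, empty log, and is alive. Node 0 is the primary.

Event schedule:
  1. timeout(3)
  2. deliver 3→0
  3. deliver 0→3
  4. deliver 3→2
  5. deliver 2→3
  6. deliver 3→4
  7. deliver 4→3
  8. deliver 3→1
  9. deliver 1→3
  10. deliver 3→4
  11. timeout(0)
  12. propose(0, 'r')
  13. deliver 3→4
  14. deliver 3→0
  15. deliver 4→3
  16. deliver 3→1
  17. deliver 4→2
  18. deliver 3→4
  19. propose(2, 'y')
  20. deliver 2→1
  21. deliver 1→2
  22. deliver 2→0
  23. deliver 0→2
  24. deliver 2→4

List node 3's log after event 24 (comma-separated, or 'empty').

empty

step 1 timeout(3): 3={back,v=1,log=-}
step 2 deliver 3→0: 0={back,v=1,log=-}
step 3 deliver 0→3: —
step 4 deliver 3→2: 2={back,v=1,log=-}
step 5 deliver 2→3: —
step 6 deliver 3→4: 4={back,v=1,log=-}
step 7 deliver 4→3: —
step 8 deliver 3→1: 1={prim,v=1,log=-}
step 9 deliver 1→3: —
step 10 deliver 3→4: —
step 11 timeout(0): 0={back,v=2,log=-}
step 12 propose(0,'r'): —
step 13 deliver 3→4: —
step 14 deliver 3→0: —
step 15 deliver 4→3: —
step 16 deliver 3→1: —
step 17 deliver 4→2: —
step 18 deliver 3→4: —
step 19 propose(2,'y'): —
step 20 deliver 2→1: —
step 21 deliver 1→2: —
step 22 deliver 2→0: —
step 23 deliver 0→2: 2={prim,v=2,log=-}
step 24 deliver 2→4: —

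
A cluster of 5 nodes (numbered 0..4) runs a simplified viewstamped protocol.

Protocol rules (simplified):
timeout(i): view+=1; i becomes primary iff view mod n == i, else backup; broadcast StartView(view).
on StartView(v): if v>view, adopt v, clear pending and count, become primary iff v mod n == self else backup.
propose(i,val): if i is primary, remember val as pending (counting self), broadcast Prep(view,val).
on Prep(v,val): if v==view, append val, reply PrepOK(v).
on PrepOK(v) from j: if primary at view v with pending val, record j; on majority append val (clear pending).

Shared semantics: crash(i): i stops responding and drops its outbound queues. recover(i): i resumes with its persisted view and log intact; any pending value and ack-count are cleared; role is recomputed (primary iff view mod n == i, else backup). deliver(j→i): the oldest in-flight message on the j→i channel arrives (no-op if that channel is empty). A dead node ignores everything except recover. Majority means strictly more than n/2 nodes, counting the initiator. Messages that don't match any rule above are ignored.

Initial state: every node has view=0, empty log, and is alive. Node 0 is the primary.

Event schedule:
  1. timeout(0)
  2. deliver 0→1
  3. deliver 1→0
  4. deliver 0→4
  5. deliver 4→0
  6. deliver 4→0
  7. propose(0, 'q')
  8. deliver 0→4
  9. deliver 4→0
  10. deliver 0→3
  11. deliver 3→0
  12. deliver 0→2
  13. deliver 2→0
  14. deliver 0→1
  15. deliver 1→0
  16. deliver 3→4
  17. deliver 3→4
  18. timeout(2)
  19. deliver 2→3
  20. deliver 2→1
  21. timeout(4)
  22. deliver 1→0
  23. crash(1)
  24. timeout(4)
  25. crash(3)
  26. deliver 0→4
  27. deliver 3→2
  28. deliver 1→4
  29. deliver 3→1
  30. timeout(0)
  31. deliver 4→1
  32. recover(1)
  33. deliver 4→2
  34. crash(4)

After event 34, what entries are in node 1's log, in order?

e1 timeout(0): 0[back,v=1,-]
e2 deliver 0→1: 1[prim,v=1,-]
e3 deliver 1→0: ·
e4 deliver 0→4: 4[back,v=1,-]
e5 deliver 4→0: ·
e6 deliver 4→0: ·
e7 propose(0,'q'): ·
e8 deliver 0→4: ·
e9 deliver 4→0: ·
e10 deliver 0→3: 3[back,v=1,-]
e11 deliver 3→0: ·
e12 deliver 0→2: 2[back,v=1,-]
e13 deliver 2→0: ·
e14 deliver 0→1: ·
e15 deliver 1→0: ·
e16 deliver 3→4: ·
e17 deliver 3→4: ·
e18 timeout(2): 2[prim,v=2,-]
e19 deliver 2→3: 3[back,v=2,-]
e20 deliver 2→1: 1[back,v=2,-]
e21 timeout(4): 4[back,v=2,-]
e22 deliver 1→0: ·
e23 crash(1): 1[✗back,v=2,-]
e24 timeout(4): 4[back,v=3,-]
e25 crash(3): 3[✗back,v=2,-]
e26 deliver 0→4: ·
e27 deliver 3→2: ·
e28 deliver 1→4: ·
e29 deliver 3→1: ·
e30 timeout(0): 0[back,v=2,-]
e31 deliver 4→1: ·
e32 recover(1): 1[back,v=2,-]
e33 deliver 4→2: ·
e34 crash(4): 4[✗back,v=3,-]

empty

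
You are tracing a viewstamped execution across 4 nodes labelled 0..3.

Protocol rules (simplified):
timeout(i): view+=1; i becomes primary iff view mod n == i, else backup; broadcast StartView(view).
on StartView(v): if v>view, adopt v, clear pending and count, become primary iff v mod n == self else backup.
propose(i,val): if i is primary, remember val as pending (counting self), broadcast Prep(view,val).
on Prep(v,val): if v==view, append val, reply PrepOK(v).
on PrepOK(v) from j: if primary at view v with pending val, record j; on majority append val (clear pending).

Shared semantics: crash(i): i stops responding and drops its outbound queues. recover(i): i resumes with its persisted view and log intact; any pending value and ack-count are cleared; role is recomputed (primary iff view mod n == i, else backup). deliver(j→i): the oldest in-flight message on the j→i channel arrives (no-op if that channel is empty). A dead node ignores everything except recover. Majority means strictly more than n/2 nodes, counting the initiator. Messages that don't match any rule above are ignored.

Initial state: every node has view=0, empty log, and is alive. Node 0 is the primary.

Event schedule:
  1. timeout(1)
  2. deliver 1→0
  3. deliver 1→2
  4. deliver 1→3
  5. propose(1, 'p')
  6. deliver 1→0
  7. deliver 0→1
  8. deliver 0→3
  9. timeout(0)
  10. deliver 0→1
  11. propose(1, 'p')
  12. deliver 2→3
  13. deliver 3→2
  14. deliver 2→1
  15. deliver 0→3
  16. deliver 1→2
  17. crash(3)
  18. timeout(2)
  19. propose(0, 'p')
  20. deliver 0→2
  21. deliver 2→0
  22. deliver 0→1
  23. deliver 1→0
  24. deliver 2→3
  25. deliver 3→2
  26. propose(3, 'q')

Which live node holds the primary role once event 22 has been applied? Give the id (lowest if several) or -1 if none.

after 1 — timeout(1): n1:prim/v1/[-]
after 2 — deliver 1→0: n0:back/v1/[-]
after 3 — deliver 1→2: n2:back/v1/[-]
after 4 — deliver 1→3: n3:back/v1/[-]
after 5 — propose(1,'p'): ·
after 6 — deliver 1→0: n0:back/v1/[p]
after 7 — deliver 0→1: ·
after 8 — deliver 0→3: ·
after 9 — timeout(0): n0:back/v2/[p]
after 10 — deliver 0→1: n1:back/v2/[-]
after 11 — propose(1,'p'): ·
after 12 — deliver 2→3: ·
after 13 — deliver 3→2: ·
after 14 — deliver 2→1: ·
after 15 — deliver 0→3: n3:back/v2/[-]
after 16 — deliver 1→2: n2:back/v1/[p]
after 17 — crash(3): n3:✗back/v2/[-]
after 18 — timeout(2): n2:prim/v2/[p]
after 19 — propose(0,'p'): ·
after 20 — deliver 0→2: ·
after 21 — deliver 2→0: ·
after 22 — deliver 0→1: ·

2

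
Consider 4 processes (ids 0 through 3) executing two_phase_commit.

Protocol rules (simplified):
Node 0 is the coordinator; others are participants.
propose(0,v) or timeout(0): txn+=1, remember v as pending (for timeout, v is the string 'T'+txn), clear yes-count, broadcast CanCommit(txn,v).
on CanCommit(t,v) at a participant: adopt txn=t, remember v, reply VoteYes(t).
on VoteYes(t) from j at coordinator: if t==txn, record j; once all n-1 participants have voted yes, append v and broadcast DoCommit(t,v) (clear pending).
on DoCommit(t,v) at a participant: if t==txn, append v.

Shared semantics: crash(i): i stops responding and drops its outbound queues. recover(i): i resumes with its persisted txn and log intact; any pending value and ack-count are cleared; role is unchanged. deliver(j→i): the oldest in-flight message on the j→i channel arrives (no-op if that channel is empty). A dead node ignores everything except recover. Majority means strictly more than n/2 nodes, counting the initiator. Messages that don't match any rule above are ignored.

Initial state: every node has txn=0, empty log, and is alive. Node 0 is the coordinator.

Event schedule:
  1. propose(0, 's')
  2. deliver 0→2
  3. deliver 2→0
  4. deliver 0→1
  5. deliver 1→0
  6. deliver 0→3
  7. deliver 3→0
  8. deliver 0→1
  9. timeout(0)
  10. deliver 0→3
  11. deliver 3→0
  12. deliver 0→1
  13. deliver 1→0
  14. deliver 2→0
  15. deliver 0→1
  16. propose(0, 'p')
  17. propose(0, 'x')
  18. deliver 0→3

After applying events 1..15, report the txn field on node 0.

2

e1 propose(0,'s'): 0[coor,t=1,-]
e2 deliver 0→2: 2[part,t=1,-]
e3 deliver 2→0: ·
e4 deliver 0→1: 1[part,t=1,-]
e5 deliver 1→0: ·
e6 deliver 0→3: 3[part,t=1,-]
e7 deliver 3→0: 0[coor,t=1,s]
e8 deliver 0→1: 1[part,t=1,s]
e9 timeout(0): 0[coor,t=2,s]
e10 deliver 0→3: 3[part,t=1,s]
e11 deliver 3→0: ·
e12 deliver 0→1: 1[part,t=2,s]
e13 deliver 1→0: ·
e14 deliver 2→0: ·
e15 deliver 0→1: ·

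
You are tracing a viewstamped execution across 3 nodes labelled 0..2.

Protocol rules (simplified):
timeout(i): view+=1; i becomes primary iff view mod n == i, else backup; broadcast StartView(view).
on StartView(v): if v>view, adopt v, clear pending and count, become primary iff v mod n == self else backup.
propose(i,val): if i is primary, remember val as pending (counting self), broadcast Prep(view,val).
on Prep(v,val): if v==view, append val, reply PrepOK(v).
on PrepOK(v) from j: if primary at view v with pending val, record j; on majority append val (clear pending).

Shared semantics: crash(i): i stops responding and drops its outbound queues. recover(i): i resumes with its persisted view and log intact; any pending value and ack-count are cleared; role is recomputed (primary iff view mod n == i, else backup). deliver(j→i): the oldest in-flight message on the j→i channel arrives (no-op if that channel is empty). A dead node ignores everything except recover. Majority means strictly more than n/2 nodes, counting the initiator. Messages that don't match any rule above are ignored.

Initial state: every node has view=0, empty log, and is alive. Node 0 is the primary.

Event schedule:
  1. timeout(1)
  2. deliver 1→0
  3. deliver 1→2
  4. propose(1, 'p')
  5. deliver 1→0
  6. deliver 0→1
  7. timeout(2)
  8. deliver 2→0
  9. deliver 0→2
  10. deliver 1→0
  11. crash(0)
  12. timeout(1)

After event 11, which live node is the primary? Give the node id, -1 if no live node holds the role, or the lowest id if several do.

step 1 timeout(1): 1={prim,v=1,log=-}
step 2 deliver 1→0: 0={back,v=1,log=-}
step 3 deliver 1→2: 2={back,v=1,log=-}
step 4 propose(1,'p'): —
step 5 deliver 1→0: 0={back,v=1,log=p}
step 6 deliver 0→1: 1={prim,v=1,log=p}
step 7 timeout(2): 2={prim,v=2,log=-}
step 8 deliver 2→0: 0={back,v=2,log=p}
step 9 deliver 0→2: —
step 10 deliver 1→0: —
step 11 crash(0): 0={✗back,v=2,log=p}

1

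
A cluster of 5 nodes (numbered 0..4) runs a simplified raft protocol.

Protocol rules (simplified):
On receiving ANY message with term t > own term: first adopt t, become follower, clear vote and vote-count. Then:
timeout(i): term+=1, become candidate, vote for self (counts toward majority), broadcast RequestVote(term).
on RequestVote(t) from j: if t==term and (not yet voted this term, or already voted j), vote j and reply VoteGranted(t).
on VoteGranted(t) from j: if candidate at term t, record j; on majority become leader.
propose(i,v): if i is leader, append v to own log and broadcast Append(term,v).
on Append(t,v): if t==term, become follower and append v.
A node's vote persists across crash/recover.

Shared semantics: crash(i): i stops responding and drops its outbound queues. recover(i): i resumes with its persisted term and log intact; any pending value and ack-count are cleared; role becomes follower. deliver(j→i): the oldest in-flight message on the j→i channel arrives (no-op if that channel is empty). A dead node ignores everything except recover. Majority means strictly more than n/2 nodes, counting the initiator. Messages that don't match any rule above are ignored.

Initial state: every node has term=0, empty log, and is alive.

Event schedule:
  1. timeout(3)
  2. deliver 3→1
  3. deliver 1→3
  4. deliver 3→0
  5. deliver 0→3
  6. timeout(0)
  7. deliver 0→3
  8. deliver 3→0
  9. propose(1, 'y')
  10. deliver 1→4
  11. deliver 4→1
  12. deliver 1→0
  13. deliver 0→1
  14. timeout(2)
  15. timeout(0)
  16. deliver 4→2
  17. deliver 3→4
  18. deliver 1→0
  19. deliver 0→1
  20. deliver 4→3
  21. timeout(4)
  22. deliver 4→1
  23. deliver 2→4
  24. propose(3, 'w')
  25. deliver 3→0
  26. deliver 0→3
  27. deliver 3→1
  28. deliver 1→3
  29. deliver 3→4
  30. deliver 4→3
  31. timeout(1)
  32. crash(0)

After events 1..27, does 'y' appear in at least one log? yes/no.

no

[1] timeout(3) → N3(cand t1 [-])
[2] deliver 3→1 → N1(foll t1 [-])
[3] deliver 1→3 → ∅
[4] deliver 3→0 → N0(foll t1 [-])
[5] deliver 0→3 → N3(lead t1 [-])
[6] timeout(0) → N0(cand t2 [-])
[7] deliver 0→3 → N3(foll t2 [-])
[8] deliver 3→0 → ∅
[9] propose(1,'y') → ∅
[10] deliver 1→4 → ∅
[11] deliver 4→1 → ∅
[12] deliver 1→0 → ∅
[13] deliver 0→1 → N1(foll t2 [-])
[14] timeout(2) → N2(cand t1 [-])
[15] timeout(0) → N0(cand t3 [-])
[16] deliver 4→2 → ∅
[17] deliver 3→4 → N4(foll t1 [-])
[18] deliver 1→0 → ∅
[19] deliver 0→1 → N1(foll t3 [-])
[20] deliver 4→3 → ∅
[21] timeout(4) → N4(cand t2 [-])
[22] deliver 4→1 → ∅
[23] deliver 2→4 → ∅
[24] propose(3,'w') → ∅
[25] deliver 3→0 → ∅
[26] deliver 0→3 → N3(foll t3 [-])
[27] deliver 3→1 → ∅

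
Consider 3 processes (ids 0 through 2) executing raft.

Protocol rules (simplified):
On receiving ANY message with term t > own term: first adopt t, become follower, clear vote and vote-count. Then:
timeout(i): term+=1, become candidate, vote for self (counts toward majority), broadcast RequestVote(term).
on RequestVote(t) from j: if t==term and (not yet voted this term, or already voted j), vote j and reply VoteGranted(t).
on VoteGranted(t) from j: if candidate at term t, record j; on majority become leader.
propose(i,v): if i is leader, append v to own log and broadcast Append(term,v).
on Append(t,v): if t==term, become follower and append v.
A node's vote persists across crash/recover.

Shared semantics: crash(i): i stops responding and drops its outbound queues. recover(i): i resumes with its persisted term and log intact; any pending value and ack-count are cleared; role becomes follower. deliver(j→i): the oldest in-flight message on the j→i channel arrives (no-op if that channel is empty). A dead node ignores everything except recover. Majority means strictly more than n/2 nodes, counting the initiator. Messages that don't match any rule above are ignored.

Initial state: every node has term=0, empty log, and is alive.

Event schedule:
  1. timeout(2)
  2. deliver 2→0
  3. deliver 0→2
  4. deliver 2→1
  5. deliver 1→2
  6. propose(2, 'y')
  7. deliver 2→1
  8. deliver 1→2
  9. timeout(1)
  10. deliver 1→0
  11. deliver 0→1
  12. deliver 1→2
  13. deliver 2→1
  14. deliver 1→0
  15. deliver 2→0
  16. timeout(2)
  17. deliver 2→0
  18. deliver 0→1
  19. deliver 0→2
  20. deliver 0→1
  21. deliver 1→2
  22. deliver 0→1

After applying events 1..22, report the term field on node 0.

after 1 — timeout(2): n2:cand/t1/[-]
after 2 — deliver 2→0: n0:foll/t1/[-]
after 3 — deliver 0→2: n2:lead/t1/[-]
after 4 — deliver 2→1: n1:foll/t1/[-]
after 5 — deliver 1→2: ·
after 6 — propose(2,'y'): n2:lead/t1/[y]
after 7 — deliver 2→1: n1:foll/t1/[y]
after 8 — deliver 1→2: ·
after 9 — timeout(1): n1:cand/t2/[y]
after 10 — deliver 1→0: n0:foll/t2/[-]
after 11 — deliver 0→1: n1:lead/t2/[y]
after 12 — deliver 1→2: n2:foll/t2/[y]
after 13 — deliver 2→1: ·
after 14 — deliver 1→0: ·
after 15 — deliver 2→0: ·
after 16 — timeout(2): n2:cand/t3/[y]
after 17 — deliver 2→0: n0:foll/t3/[-]
after 18 — deliver 0→1: ·
after 19 — deliver 0→2: n2:lead/t3/[y]
after 20 — deliver 0→1: ·
after 21 — deliver 1→2: ·
after 22 — deliver 0→1: ·

3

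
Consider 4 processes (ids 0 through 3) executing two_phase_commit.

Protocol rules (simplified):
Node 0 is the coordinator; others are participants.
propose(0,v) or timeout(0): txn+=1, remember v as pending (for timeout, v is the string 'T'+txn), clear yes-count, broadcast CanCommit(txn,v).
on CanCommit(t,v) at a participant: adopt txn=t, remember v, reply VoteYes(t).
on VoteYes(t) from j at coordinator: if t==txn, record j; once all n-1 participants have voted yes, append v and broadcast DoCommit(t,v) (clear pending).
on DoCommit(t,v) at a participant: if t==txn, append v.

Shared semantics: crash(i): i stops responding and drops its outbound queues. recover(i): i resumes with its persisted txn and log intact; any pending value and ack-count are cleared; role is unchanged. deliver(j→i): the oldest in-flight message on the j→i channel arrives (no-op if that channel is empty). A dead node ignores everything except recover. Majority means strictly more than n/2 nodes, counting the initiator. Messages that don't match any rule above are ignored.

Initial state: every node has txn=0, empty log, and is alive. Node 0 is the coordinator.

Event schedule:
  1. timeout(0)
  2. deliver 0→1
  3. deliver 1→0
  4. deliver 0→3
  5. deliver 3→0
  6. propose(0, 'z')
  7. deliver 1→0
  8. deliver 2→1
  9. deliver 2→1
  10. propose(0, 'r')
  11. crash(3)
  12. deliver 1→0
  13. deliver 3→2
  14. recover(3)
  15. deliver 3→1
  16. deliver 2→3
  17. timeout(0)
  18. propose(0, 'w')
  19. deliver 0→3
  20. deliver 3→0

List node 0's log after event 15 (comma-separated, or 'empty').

after 1 — timeout(0): n0:coor/t1/[-]
after 2 — deliver 0→1: n1:part/t1/[-]
after 3 — deliver 1→0: ·
after 4 — deliver 0→3: n3:part/t1/[-]
after 5 — deliver 3→0: ·
after 6 — propose(0,'z'): n0:coor/t2/[-]
after 7 — deliver 1→0: ·
after 8 — deliver 2→1: ·
after 9 — deliver 2→1: ·
after 10 — propose(0,'r'): n0:coor/t3/[-]
after 11 — crash(3): n3:✗part/t1/[-]
after 12 — deliver 1→0: ·
after 13 — deliver 3→2: ·
after 14 — recover(3): n3:part/t1/[-]
after 15 — deliver 3→1: ·

empty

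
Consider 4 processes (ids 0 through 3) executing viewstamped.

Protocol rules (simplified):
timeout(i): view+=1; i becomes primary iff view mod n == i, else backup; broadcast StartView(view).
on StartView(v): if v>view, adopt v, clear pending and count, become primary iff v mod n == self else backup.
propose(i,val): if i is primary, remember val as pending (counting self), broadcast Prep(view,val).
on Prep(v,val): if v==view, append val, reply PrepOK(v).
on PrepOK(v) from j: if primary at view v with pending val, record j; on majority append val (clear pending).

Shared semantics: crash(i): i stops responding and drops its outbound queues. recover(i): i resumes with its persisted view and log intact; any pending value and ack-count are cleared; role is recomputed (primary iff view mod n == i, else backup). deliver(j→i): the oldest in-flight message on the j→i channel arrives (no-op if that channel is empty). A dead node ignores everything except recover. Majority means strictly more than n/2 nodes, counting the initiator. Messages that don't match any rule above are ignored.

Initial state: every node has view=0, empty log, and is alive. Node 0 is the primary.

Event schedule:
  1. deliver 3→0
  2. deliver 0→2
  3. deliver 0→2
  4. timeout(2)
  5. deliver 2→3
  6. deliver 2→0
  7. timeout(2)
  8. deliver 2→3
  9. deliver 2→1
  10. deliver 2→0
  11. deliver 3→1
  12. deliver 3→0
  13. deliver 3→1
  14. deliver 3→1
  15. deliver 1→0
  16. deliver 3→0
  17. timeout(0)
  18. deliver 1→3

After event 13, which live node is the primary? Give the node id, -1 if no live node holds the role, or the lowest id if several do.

1. deliver 3→0:  nop
2. deliver 0→2:  nop
3. deliver 0→2:  nop
4. timeout(2):  <2:back v1 ->
5. deliver 2→3:  <3:back v1 ->
6. deliver 2→0:  <0:back v1 ->
7. timeout(2):  <2:prim v2 ->
8. deliver 2→3:  <3:back v2 ->
9. deliver 2→1:  <1:prim v1 ->
10. deliver 2→0:  <0:back v2 ->
11. deliver 3→1:  nop
12. deliver 3→0:  nop
13. deliver 3→1:  nop

1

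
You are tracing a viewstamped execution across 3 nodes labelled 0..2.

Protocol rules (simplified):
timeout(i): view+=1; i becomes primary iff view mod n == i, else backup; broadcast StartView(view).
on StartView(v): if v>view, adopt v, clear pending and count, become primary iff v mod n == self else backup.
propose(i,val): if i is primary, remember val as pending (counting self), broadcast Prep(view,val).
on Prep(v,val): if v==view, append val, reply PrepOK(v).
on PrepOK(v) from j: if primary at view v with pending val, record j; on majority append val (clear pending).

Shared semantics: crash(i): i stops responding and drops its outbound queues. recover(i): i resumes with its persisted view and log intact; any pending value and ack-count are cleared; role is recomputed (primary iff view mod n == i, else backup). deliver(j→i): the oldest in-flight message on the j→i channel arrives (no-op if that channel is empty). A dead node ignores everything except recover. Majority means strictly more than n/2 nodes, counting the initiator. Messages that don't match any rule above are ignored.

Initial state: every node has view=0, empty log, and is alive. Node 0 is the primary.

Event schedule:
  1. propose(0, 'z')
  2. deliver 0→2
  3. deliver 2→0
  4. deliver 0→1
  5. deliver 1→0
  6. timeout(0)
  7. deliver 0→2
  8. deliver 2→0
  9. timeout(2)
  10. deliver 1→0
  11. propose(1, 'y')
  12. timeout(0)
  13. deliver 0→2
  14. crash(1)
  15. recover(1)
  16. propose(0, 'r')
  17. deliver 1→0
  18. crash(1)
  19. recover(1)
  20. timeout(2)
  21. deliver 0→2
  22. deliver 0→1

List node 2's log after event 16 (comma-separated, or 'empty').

z

[1] propose(0,'z') → ∅
[2] deliver 0→2 → N2(back v0 [z])
[3] deliver 2→0 → N0(prim v0 [z])
[4] deliver 0→1 → N1(back v0 [z])
[5] deliver 1→0 → ∅
[6] timeout(0) → N0(back v1 [z])
[7] deliver 0→2 → N2(back v1 [z])
[8] deliver 2→0 → ∅
[9] timeout(2) → N2(prim v2 [z])
[10] deliver 1→0 → ∅
[11] propose(1,'y') → ∅
[12] timeout(0) → N0(back v2 [z])
[13] deliver 0→2 → ∅
[14] crash(1) → N1(✗back v0 [z])
[15] recover(1) → N1(back v0 [z])
[16] propose(0,'r') → ∅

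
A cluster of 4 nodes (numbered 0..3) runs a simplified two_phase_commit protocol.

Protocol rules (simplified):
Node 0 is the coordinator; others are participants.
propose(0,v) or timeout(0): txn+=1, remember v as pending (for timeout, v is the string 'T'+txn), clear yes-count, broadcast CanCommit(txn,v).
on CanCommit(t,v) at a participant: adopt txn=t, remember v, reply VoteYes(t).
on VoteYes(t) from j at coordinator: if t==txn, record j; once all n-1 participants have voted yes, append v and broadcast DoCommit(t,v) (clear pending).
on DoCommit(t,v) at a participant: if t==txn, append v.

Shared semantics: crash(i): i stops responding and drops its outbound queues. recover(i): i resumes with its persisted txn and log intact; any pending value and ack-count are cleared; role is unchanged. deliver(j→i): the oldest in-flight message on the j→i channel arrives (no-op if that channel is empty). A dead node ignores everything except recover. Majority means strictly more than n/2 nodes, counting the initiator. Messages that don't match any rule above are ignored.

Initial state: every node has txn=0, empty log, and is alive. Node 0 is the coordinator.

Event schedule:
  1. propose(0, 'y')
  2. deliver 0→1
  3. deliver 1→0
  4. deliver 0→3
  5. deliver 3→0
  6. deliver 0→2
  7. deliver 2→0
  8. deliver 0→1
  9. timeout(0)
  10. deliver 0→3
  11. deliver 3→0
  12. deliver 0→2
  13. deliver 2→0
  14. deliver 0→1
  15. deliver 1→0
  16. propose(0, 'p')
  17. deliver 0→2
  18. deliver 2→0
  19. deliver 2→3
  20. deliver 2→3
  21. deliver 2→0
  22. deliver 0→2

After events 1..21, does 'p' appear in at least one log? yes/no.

step 1 propose(0,'y'): 0={coor,t=1,log=-}
step 2 deliver 0→1: 1={part,t=1,log=-}
step 3 deliver 1→0: —
step 4 deliver 0→3: 3={part,t=1,log=-}
step 5 deliver 3→0: —
step 6 deliver 0→2: 2={part,t=1,log=-}
step 7 deliver 2→0: 0={coor,t=1,log=y}
step 8 deliver 0→1: 1={part,t=1,log=y}
step 9 timeout(0): 0={coor,t=2,log=y}
step 10 deliver 0→3: 3={part,t=1,log=y}
step 11 deliver 3→0: —
step 12 deliver 0→2: 2={part,t=1,log=y}
step 13 deliver 2→0: —
step 14 deliver 0→1: 1={part,t=2,log=y}
step 15 deliver 1→0: —
step 16 propose(0,'p'): 0={coor,t=3,log=y}
step 17 deliver 0→2: 2={part,t=2,log=y}
step 18 deliver 2→0: —
step 19 deliver 2→3: —
step 20 deliver 2→3: —
step 21 deliver 2→0: —

no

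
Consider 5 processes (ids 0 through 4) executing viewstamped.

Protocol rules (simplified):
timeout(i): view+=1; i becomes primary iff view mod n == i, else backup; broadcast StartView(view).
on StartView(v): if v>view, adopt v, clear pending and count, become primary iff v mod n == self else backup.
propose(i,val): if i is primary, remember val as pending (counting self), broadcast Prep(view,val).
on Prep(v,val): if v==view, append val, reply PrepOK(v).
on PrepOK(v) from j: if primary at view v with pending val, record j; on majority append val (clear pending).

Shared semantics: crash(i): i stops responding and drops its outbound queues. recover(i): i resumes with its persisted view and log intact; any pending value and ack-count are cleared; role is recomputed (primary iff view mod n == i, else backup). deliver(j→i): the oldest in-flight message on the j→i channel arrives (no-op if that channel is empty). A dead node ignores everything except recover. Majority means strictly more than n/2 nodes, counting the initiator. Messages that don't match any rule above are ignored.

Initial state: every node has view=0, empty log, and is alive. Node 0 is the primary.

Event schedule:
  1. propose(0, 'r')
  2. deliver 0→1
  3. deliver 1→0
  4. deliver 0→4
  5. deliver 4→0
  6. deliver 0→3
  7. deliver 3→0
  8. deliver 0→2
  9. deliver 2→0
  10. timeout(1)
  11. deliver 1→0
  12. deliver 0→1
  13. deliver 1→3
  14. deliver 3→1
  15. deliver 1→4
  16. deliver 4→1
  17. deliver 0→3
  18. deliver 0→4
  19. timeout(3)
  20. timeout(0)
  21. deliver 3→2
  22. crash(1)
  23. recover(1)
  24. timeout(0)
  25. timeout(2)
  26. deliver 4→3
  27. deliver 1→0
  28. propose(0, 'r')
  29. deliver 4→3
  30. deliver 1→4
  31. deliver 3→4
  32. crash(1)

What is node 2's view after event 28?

3

step 1 propose(0,'r'): —
step 2 deliver 0→1: 1={back,v=0,log=r}
step 3 deliver 1→0: —
step 4 deliver 0→4: 4={back,v=0,log=r}
step 5 deliver 4→0: 0={prim,v=0,log=r}
step 6 deliver 0→3: 3={back,v=0,log=r}
step 7 deliver 3→0: —
step 8 deliver 0→2: 2={back,v=0,log=r}
step 9 deliver 2→0: —
step 10 timeout(1): 1={prim,v=1,log=r}
step 11 deliver 1→0: 0={back,v=1,log=r}
step 12 deliver 0→1: —
step 13 deliver 1→3: 3={back,v=1,log=r}
step 14 deliver 3→1: —
step 15 deliver 1→4: 4={back,v=1,log=r}
step 16 deliver 4→1: —
step 17 deliver 0→3: —
step 18 deliver 0→4: —
step 19 timeout(3): 3={back,v=2,log=r}
step 20 timeout(0): 0={back,v=2,log=r}
step 21 deliver 3→2: 2={prim,v=2,log=r}
step 22 crash(1): 1={✗prim,v=1,log=r}
step 23 recover(1): 1={prim,v=1,log=r}
step 24 timeout(0): 0={back,v=3,log=r}
step 25 timeout(2): 2={back,v=3,log=r}
step 26 deliver 4→3: —
step 27 deliver 1→0: —
step 28 propose(0,'r'): —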